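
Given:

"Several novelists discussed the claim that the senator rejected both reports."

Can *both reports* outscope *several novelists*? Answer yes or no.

No

*both reports* sits inside the complex NP *the claim that the senator rejected both reports*.
The complex NP is opaque for QR — the quantifier is frozen inside the noun's complement.
There is no licit LF on which *both reports* c-commands *several novelists*.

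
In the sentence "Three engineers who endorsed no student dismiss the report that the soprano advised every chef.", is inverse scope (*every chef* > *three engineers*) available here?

*every chef* occurs within the complex NP *the report that the soprano advised every chef*.
The complex NP is opaque for QR — the quantifier is frozen inside the noun's complement.
There is no licit LF on which *every chef* c-commands *three engineers*.

No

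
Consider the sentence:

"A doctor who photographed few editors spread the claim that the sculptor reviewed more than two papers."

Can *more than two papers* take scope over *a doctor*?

No

The DP *more than two papers* is contained in the complex NP *the claim that the sculptor reviewed more than two papers*.
A that-clause complement to a noun is an island; QR cannot cross the NP boundary.
So *more than two papers* cannot raise high enough to outscope *a doctor*; only the surface ordering *a doctor* > *more than two papers* is available.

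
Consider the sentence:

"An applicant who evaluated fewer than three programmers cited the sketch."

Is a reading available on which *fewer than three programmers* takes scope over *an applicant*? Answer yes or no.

*fewer than three programmers* sits inside the relative clause *who evaluated fewer than three programmers*.
QR out of a relative clause is ruled out by the relative-clause island constraint.
So *fewer than three programmers* cannot raise to a position above *an applicant*.

No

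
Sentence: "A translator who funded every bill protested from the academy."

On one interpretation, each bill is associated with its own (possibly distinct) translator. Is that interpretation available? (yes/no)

No

The described interpretation is the *every bill* > *a translator* scoping.
*every bill* is embedded in the relative clause *who funded every bill*.
Quantifiers inside a relative clause are trapped there; the RC boundary blocks QR.
*every bill* > *a translator* would require crossing that boundary, which is illicit.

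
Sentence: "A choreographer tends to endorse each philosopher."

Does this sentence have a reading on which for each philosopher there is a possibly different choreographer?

Yes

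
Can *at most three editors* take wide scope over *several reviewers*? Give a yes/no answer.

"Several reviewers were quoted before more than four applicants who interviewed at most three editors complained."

*at most three editors* occurs within the relative clause *who interviewed at most three editors*, which is itself inside the adjunct *before more than four applicants who interviewed at most three editors complained*.
Two island boundaries intervene — the relative clause and the adjunct. Either alone would block QR.
There is no licit LF on which *at most three editors* c-commands *several reviewers*.

No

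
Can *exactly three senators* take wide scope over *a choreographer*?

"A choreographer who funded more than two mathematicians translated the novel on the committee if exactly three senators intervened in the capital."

No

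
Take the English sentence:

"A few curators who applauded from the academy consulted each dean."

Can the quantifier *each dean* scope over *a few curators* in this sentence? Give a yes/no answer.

*each dean* sits in the matrix clause, not in the relative clause on *a few curators*.
With no island boundary between them, the object can take inverse scope over the subject via ordinary QR within the clause.

Yes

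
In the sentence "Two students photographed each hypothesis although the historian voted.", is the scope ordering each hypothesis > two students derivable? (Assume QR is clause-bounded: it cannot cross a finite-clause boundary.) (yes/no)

Yes

Neither queried DP is inside the adjunct, so the adjunct-island constraint does not apply.
QR within a single clause is free, so the lower quantifier may take scope over the higher one.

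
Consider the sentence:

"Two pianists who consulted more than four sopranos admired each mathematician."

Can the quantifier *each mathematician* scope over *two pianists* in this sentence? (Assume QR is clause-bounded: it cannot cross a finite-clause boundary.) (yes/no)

Yes

*each mathematician* sits in the matrix clause, not in the relative clause on *two pianists*.
With no island boundary between them, the object can take inverse scope over the subject via ordinary QR within the clause.
The sentence is scopally ambiguous between *two pianists* > *each mathematician* and *each mathematician* > *two pianists*.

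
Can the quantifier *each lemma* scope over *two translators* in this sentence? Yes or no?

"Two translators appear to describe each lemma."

Yes

Infinitival complements of raising predicates do not block QR; *each lemma* and *two translators* are effectively clausemates.
No island intervenes, so both surface and inverse scope are derivable.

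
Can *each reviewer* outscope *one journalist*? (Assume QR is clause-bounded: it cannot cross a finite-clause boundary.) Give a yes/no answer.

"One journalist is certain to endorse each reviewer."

*each reviewer* is inside a raising infinitive, which is transparent to QR (no CP barrier), so it behaves as a matrix argument.
Since no island is crossed, the inverse ordering is licensed alongside surface scope.

Yes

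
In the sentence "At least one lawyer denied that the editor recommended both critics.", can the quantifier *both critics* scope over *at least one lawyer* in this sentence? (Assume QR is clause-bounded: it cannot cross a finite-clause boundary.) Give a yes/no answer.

Structurally, *both critics* is inside the finite complement clause *that the editor recommended both critics*.
Given the clause-boundedness assumption, QR cannot cross the finite CP into the matrix.
So *both critics* cannot raise high enough to outscope *at least one lawyer*; only the surface ordering *at least one lawyer* > *both critics* is available.

No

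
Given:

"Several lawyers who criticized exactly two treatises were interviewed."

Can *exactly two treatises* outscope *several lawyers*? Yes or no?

No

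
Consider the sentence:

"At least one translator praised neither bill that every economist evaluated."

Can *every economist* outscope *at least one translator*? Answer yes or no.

*every economist* sits inside the relative clause *that every economist evaluated* modifying *neither bill*.
A relative clause is a scope island — quantifier raising cannot cross its boundary.
*every economist* > *at least one translator* would require crossing that boundary, which is illicit.
(Only the surface reading survives: one fixed translator with respect to all the relevant economists.)

No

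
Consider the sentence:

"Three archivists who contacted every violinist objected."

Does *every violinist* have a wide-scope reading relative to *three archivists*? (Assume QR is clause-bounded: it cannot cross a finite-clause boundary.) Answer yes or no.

No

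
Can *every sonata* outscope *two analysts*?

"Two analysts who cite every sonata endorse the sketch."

No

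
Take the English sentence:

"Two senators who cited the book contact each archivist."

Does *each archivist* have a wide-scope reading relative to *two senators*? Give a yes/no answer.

Yes

The RC *who cited the book* is an island, but *each archivist* is not inside it — it is the matrix object, a clausemate of *two senators*.
With no island boundary between them, the object can take inverse scope over the subject via ordinary QR within the clause.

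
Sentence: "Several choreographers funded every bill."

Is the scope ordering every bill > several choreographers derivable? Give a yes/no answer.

*every bill* is the matrix object and *several choreographers* the matrix subject; the two are clausemates.
QR within a single clause is free, so the lower quantifier may take scope over the higher one.

Yes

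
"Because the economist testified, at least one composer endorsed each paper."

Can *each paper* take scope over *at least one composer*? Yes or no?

Yes

Neither queried DP is inside the adjunct, so the adjunct-island constraint does not apply.
With no island boundary between them, the object can take inverse scope over the subject via ordinary QR within the clause.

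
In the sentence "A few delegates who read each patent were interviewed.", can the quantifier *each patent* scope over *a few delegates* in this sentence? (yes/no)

The DP *each patent* is contained in the relative clause *who read each patent*.
QR out of a relative clause is ruled out by the relative-clause island constraint.
*each patent* is confined to the island and cannot take scope over *a few delegates*.

No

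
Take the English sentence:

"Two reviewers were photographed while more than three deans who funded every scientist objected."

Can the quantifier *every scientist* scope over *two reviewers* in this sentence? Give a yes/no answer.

No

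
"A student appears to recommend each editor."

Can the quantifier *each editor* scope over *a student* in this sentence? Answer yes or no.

Infinitival complements of raising predicates do not block QR; *each editor* and *a student* are effectively clausemates.
With no island boundary between them, the object can take inverse scope over the subject via ordinary QR within the clause.
The sentence is scopally ambiguous between *a student* > *each editor* and *each editor* > *a student*.

Yes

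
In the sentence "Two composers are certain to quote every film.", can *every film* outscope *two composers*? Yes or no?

Yes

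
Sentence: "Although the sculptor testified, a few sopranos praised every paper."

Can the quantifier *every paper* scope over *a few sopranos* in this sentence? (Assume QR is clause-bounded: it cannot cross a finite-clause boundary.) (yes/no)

Yes

Although there is an adjunct clause, *every paper* is in the main clause, not inside the adjunct.
Nothing blocks QR of the lower DP to a position above the higher one, so inverse scope is available.
The sentence is scopally ambiguous between *a few sopranos* > *every paper* and *every paper* > *a few sopranos*.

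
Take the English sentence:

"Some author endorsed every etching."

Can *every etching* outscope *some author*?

Yes

*every etching* is the matrix object and *some author* the matrix subject; the two are clausemates.
Ordinary QR to a clause-peripheral position gives the wide-scope LF for the lower DP.
The sentence is scopally ambiguous between *some author* > *every etching* and *every etching* > *some author*.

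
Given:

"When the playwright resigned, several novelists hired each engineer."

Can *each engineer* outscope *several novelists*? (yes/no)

The adjunct island is irrelevant here — *each engineer* and *several novelists* are both in the matrix clause.
Clause-internal QR can adjoin the lower DP above the subject, yielding the inverse reading.

Yes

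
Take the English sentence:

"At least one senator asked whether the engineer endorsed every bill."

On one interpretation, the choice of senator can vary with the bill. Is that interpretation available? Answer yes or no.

No

The paraphrase describes the scope ordering *every bill* > *at least one senator*.
*every bill* occurs within the embedded question *whether the engineer endorsed every bill*.
QR across an interrogative CP boundary is ruled out as a wh-island violation.
So the wide-scope reading for *every bill* is blocked.
(Only the surface reading survives: one fixed senator with respect to all the relevant bills.)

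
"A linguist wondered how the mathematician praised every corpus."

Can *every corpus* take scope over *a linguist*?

No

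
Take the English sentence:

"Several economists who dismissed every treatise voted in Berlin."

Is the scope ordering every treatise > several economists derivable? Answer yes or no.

*every treatise* is embedded in the relative clause *who dismissed every treatise*.
The relative clause forms an island for QR, so the quantifier is confined to the head noun's restrictor.
*every treatise* > *several economists* would require crossing that boundary, which is illicit.

No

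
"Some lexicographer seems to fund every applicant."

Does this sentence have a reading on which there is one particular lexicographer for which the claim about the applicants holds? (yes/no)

Yes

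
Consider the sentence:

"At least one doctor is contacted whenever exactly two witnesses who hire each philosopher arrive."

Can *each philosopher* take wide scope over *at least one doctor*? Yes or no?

Structurally, *each philosopher* is inside the relative clause *who hire each philosopher*, which is itself inside the adjunct *whenever exactly two witnesses who hire each philosopher arrive*.
Nested islands: the RC island is itself inside an adjunct island, so wide scope is doubly excluded.
So *each philosopher* cannot raise to a position above *at least one doctor*.

No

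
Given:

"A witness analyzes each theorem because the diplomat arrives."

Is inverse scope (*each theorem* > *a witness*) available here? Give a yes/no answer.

Although there is an adjunct clause, *each theorem* is in the main clause, not inside the adjunct.
With no island boundary between them, the object can take inverse scope over the subject via ordinary QR within the clause.

Yes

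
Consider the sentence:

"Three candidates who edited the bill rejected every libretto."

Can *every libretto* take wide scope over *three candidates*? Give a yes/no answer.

The relative clause *who edited the bill* modifies *three candidates*, but *every libretto* is not inside that relative clause — it is an argument of the matrix verb.
Nothing blocks QR of the lower DP to a position above the higher one, so inverse scope is available.

Yes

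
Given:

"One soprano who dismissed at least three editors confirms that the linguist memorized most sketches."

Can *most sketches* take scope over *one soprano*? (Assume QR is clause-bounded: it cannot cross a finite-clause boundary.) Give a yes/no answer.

No

Structurally, *most sketches* is inside the finite complement clause *that the linguist memorized most sketches*.
Given the clause-boundedness assumption, QR cannot cross the finite CP into the matrix.
So the wide-scope reading for *most sketches* is blocked.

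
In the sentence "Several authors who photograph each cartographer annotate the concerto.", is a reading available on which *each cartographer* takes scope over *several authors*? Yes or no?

*each cartographer* sits inside the relative clause *who photograph each cartographer*.
The relative clause forms an island for QR, so the quantifier is confined to the head noun's restrictor.
The inverse ordering *each cartographer* > *several authors* is therefore underivable.

No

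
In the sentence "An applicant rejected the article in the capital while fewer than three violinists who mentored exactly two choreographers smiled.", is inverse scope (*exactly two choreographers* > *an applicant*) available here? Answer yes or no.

*exactly two choreographers* occurs within the relative clause *who mentored exactly two choreographers*, which is itself inside the adjunct *while fewer than three violinists who mentored exactly two choreographers smiled*.
Even if one barrier were somehow void, the other would still block QR.
Hence only narrow scope for *exactly two choreographers* (under *an applicant*) survives.

No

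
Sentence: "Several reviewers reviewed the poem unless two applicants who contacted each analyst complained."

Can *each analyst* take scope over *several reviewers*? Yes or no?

The target quantifier *each analyst* is part of the relative clause *who contacted each analyst*, which is itself inside the adjunct *unless two applicants who contacted each analyst complained*.
Nested islands: the RC island is itself inside an adjunct island, so wide scope is doubly excluded.
*each analyst* is confined to the island and cannot take scope over *several reviewers*.

No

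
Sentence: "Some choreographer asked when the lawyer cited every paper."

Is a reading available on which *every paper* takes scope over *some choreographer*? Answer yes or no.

No

*every paper* sits inside the embedded question *when the lawyer cited every paper*.
Embedded questions are wh-islands: a quantifier inside an indirect question cannot QR into the matrix clause.
Hence only narrow scope for *every paper* (under *some choreographer*) survives.
(Only the surface reading survives: one fixed choreographer with respect to all the relevant papers.)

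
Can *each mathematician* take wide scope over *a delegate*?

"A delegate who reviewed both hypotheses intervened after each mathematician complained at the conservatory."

No

The target quantifier *each mathematician* is part of the adjunct clause *after each mathematician complained at the conservatory*.
Since the clause is an adjunct (not a complement), the Adjunct Condition blocks QR across its edge.
So *each mathematician* cannot raise to a position above *a delegate*.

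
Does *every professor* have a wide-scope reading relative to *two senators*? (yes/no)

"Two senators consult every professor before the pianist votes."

Yes

*every professor* is a matrix argument; the adjunct is an island but the target quantifier is outside it.
No island intervenes, so both surface and inverse scope are derivable.
So *every professor* > *two senators* is among the available readings.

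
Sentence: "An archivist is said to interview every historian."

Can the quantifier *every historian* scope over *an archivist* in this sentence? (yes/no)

*every historian* is inside a raising infinitive, which is transparent to QR (no CP barrier), so it behaves as a matrix argument.
Clause-internal QR can adjoin the lower DP above the subject, yielding the inverse reading.
So *every historian* > *an archivist* is among the available readings.

Yes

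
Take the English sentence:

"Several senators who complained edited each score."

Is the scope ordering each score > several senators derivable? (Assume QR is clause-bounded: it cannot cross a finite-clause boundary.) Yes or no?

*each score* sits in the matrix clause, not in the relative clause on *several senators*.
Since no island is crossed, the inverse ordering is licensed alongside surface scope.

Yes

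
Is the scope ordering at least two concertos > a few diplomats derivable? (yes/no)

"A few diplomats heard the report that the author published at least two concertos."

No

*at least two concertos* occurs within the complex NP *the report that the author published at least two concertos*.
Since the clause is the complement of a nominal head, the CNPC blocks scope extraction.
The inverse ordering *at least two concertos* > *a few diplomats* is therefore underivable.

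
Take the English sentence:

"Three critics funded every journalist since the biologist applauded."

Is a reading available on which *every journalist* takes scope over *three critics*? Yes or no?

Yes

The adjunct clause does not contain *every journalist*, which is the matrix object.
Clause-internal QR can adjoin the lower DP above the subject, yielding the inverse reading.
The sentence is scopally ambiguous between *three critics* > *every journalist* and *every journalist* > *three critics*.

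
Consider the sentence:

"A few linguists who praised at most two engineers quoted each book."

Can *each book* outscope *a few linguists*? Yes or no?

Yes

Although the sentence contains a relative clause (*who praised at most two engineers*), *each book* is outside it, in the matrix VP.
With no island boundary between them, the object can take inverse scope over the subject via ordinary QR within the clause.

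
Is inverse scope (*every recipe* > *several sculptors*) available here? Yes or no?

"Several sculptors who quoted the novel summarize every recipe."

Yes

The RC *who quoted the novel* is an island, but *every recipe* is not inside it — it is the matrix object, a clausemate of *several sculptors*.
Clause-internal QR can adjoin the lower DP above the subject, yielding the inverse reading.
Both orderings are possible: *several sculptors* > *every recipe* and *every recipe* > *several sculptors*.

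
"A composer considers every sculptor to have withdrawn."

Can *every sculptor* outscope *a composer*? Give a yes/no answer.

Yes

This is an ECM construction: *every sculptor* is the infinitival subject, Case-marked by the matrix verb, and the infinitive is transparent for QR.
No island intervenes, so both surface and inverse scope are derivable.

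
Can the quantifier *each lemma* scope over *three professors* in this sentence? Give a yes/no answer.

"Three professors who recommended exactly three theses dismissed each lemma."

*each lemma* sits in the matrix clause, not in the relative clause on *three professors*.
QR within a single clause is free, so the lower quantifier may take scope over the higher one.

Yes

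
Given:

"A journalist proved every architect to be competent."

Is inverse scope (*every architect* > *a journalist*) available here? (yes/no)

This is an ECM construction: *every architect* is the infinitival subject, Case-marked by the matrix verb, and the infinitive is transparent for QR.
With no island boundary between them, the object can take inverse scope over the subject via ordinary QR within the clause.

Yes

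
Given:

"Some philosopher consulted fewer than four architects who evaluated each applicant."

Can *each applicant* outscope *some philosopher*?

No

*each applicant* occurs within the relative clause *who evaluated each applicant* modifying *fewer than four architects*.
Relative clauses are scope islands: a quantifier cannot QR out of a relative clause to take scope in the matrix clause.
*each applicant* > *some philosopher* would require crossing that boundary, which is illicit.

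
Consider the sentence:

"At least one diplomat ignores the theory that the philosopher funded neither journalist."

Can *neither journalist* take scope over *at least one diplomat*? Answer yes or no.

*neither journalist* occurs within the complex NP *the theory that the philosopher funded neither journalist*.
Since the clause is the complement of a nominal head, the CNPC blocks scope extraction.
*neither journalist* > *at least one diplomat* would require crossing that boundary, which is illicit.
(Only the surface reading survives: one fixed diplomat with respect to all the relevant journalists.)

No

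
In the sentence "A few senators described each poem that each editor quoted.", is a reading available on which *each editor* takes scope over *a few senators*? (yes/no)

No

*each editor* occurs within the relative clause *that each editor quoted* modifying *each poem*.
Relative clauses block scope extraction: QR cannot target a position outside the modified NP.
So the wide-scope reading for *each editor* is blocked.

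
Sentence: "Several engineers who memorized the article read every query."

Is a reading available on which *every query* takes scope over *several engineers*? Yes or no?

Yes

*every query* sits in the matrix clause, not in the relative clause on *several engineers*.
Clause-internal QR can adjoin the lower DP above the subject, yielding the inverse reading.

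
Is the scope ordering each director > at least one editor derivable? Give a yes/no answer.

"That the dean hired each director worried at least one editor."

The DP *each director* is contained in the sentential subject *that the dean hired each director*.
Clausal subjects are scope islands; QR from inside the subject into the matrix is barred.
*each director* is confined to the island and cannot take scope over *at least one editor*.

No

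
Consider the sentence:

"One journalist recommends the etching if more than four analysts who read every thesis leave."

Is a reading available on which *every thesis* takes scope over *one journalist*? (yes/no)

No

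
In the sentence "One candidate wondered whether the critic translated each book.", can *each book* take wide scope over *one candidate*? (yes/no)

No

*each book* sits inside the embedded question *whether the critic translated each book*.
QR across an interrogative CP boundary is ruled out as a wh-island violation.
So *each book* cannot raise high enough to outscope *one candidate*; only the surface ordering *one candidate* > *each book* is available.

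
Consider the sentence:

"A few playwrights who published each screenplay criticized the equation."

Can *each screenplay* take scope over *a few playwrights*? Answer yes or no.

*each screenplay* occurs within the relative clause *who published each screenplay*.
The relative clause forms an island for QR, so the quantifier is confined to the head noun's restrictor.
Hence only narrow scope for *each screenplay* (under *a few playwrights*) survives.

No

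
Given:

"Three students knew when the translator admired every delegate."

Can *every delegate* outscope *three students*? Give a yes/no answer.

No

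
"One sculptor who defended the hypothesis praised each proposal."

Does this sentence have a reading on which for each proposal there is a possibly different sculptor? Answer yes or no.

Yes

The paraphrase describes the scope ordering *each proposal* > *one sculptor*.
The RC *who defended the hypothesis* is an island, but *each proposal* is not inside it — it is the matrix object, a clausemate of *one sculptor*.
Ordinary QR to a clause-peripheral position gives the wide-scope LF for the lower DP.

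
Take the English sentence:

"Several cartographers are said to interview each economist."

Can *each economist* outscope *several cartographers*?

Infinitival complements of raising predicates do not block QR; *each economist* and *several cartographers* are effectively clausemates.
Nothing blocks QR of the lower DP to a position above the higher one, so inverse scope is available.

Yes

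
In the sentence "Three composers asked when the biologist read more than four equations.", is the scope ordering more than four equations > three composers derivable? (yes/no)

The DP *more than four equations* is contained in the embedded question *when the biologist read more than four equations*.
Embedded wh-clauses are opaque for QR, so the quantifier stays inside the question.
Hence only narrow scope for *more than four equations* (under *three composers*) survives.

No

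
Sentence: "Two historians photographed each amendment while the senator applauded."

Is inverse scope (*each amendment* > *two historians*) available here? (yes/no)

Although there is an adjunct clause, *each amendment* is in the main clause, not inside the adjunct.
Ordinary QR to a clause-peripheral position gives the wide-scope LF for the lower DP.

Yes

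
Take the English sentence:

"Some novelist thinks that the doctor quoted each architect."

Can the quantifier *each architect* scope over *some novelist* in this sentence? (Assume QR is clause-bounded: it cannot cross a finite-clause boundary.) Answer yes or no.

No

Structurally, *each architect* is inside the finite complement clause *that the doctor quoted each architect*.
With QR restricted to its own tensed clause, the embedded quantifier cannot reach a matrix scope position.
*each architect* > *some novelist* would require crossing that boundary, which is illicit.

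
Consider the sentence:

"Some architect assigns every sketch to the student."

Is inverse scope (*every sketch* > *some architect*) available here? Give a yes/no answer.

Yes

Both DPs are arguments of the same predicate; there is no clause or island boundary between them.
Clause-internal QR can adjoin the lower DP above the subject, yielding the inverse reading.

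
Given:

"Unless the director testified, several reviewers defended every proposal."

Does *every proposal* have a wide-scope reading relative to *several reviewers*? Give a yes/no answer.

Yes

Although there is an adjunct clause, *every proposal* is in the main clause, not inside the adjunct.
QR within a single clause is free, so the lower quantifier may take scope over the higher one.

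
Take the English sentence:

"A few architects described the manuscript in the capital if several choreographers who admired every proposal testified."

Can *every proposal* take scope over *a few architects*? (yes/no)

No

The target quantifier *every proposal* is part of the relative clause *who admired every proposal*, which is itself inside the adjunct *if several choreographers who admired every proposal testified*.
Two island boundaries intervene — the relative clause and the adjunct. Either alone would block QR.
*every proposal* > *a few architects* would require crossing that boundary, which is illicit.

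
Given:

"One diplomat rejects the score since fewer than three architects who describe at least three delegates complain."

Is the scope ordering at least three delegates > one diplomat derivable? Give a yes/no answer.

Structurally, *at least three delegates* is inside the relative clause *who describe at least three delegates*, which is itself inside the adjunct *since fewer than three architects who describe at least three delegates complain*.
The quantifier would have to escape first the RC and then the adjunct — two independent island violations.
Hence only narrow scope for *at least three delegates* (under *one diplomat*) survives.

No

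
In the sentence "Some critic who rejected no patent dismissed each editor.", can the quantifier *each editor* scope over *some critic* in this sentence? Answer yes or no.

Yes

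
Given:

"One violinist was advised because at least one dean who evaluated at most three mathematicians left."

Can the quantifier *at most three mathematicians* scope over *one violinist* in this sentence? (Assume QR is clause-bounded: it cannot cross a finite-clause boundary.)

*at most three mathematicians* sits inside the relative clause *who evaluated at most three mathematicians*, which is itself inside the adjunct *because at least one dean who evaluated at most three mathematicians left*.
The quantifier would have to escape first the RC and then the adjunct — two independent island violations.
*at most three mathematicians* > *one violinist* would require crossing that boundary, which is illicit.
(Only the surface reading survives: one fixed violinist with respect to all the relevant mathematicians.)

No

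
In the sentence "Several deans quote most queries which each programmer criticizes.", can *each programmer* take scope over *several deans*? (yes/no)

No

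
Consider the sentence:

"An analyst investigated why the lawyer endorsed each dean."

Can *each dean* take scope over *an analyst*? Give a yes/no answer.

No

*each dean* sits inside the embedded question *why the lawyer endorsed each dean*.
Embedded wh-clauses are opaque for QR, so the quantifier stays inside the question.
*each dean* > *an analyst* would require crossing that boundary, which is illicit.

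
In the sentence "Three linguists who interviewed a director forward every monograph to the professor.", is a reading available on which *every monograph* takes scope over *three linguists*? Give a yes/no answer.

Yes

Although the sentence contains a relative clause (*who interviewed a director*), *every monograph* is outside it, in the matrix VP.
Ordinary QR to a clause-peripheral position gives the wide-scope LF for the lower DP.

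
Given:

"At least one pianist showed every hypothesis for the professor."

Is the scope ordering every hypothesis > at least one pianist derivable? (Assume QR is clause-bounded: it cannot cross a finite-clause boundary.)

Yes

*every hypothesis* and *at least one pianist* are in the same minimal clause.
Clause-internal QR can adjoin the lower DP above the subject, yielding the inverse reading.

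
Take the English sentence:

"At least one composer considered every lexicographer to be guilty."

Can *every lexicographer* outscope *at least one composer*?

*every lexicographer* is an ECM subject; ECM complements are not islands, and the embedded quantifier may take matrix scope.
Clause-internal QR can adjoin the lower DP above the subject, yielding the inverse reading.
Both orderings are possible: *at least one composer* > *every lexicographer* and *every lexicographer* > *at least one composer*.

Yes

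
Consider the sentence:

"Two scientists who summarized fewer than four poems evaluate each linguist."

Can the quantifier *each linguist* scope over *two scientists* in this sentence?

*each linguist* sits in the matrix clause, not in the relative clause on *two scientists*.
QR within a single clause is free, so the lower quantifier may take scope over the higher one.
Both orderings are possible: *two scientists* > *each linguist* and *each linguist* > *two scientists*.

Yes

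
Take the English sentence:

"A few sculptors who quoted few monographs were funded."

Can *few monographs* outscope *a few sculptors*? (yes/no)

Structurally, *few monographs* is inside the relative clause *who quoted few monographs*.
QR out of a relative clause is ruled out by the relative-clause island constraint.
*few monographs* is confined to the island and cannot take scope over *a few sculptors*.

No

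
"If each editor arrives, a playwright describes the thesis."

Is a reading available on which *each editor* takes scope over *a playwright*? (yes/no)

*each editor* is embedded in the adjunct clause *if each editor arrives*.
Scope out of an adjunct clause is unavailable: QR respects the adjunct-island constraint.
So *each editor* cannot raise to a position above *a playwright*.

No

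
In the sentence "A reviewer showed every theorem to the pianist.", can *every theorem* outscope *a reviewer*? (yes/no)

Yes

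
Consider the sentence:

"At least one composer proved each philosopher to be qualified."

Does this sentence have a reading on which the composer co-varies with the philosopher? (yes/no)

Yes

This is the *each philosopher* > *at least one composer* reading.
This is an ECM construction: *each philosopher* is the infinitival subject, Case-marked by the matrix verb, and the infinitive is transparent for QR.
Since no island is crossed, the inverse ordering is licensed alongside surface scope.
Both orderings are possible: *at least one composer* > *each philosopher* and *each philosopher* > *at least one composer*.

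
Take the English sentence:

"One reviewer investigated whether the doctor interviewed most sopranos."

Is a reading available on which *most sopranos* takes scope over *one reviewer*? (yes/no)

*most sopranos* occurs within the embedded question *whether the doctor interviewed most sopranos*.
The wh-island constraint blocks QR out of an embedded interrogative.
So the wide-scope reading for *most sopranos* is blocked.

No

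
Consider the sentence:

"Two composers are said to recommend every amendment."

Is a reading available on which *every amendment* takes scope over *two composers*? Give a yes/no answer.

Yes

Raising constructions are monoclausal for scope purposes; *every amendment* is not separated from *two composers* by any island.
Clause-internal QR can adjoin the lower DP above the subject, yielding the inverse reading.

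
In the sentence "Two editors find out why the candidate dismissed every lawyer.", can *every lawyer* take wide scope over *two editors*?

*every lawyer* occurs within the embedded question *why the candidate dismissed every lawyer*.
Embedded questions are wh-islands: a quantifier inside an indirect question cannot QR into the matrix clause.
So the wide-scope reading for *every lawyer* is blocked.

No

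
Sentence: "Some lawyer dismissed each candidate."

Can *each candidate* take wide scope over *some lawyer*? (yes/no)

Both DPs are arguments of the same predicate; there is no clause or island boundary between them.
With no island boundary between them, the object can take inverse scope over the subject via ordinary QR within the clause.

Yes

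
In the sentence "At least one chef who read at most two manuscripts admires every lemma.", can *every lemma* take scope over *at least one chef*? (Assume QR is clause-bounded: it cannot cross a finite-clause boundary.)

Although the sentence contains a relative clause (*who read at most two manuscripts*), *every lemma* is outside it, in the matrix VP.
Nothing blocks QR of the lower DP to a position above the higher one, so inverse scope is available.

Yes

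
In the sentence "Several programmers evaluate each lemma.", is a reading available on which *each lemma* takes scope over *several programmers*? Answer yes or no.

Yes

*several programmers* and *each lemma* are co-arguments of the matrix verb, with nothing but a clause-internal boundary between them.
Ordinary QR to a clause-peripheral position gives the wide-scope LF for the lower DP.
Both orderings are possible: *several programmers* > *each lemma* and *each lemma* > *several programmers*.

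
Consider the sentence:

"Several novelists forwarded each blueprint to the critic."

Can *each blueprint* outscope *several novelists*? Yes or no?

Yes

*each blueprint* is the matrix object and *several novelists* the matrix subject; the two are clausemates.
Ordinary QR to a clause-peripheral position gives the wide-scope LF for the lower DP.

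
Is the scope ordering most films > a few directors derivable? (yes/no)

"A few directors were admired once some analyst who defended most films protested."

No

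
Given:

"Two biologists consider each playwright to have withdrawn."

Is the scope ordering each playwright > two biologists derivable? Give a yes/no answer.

*each playwright* is the subject of an ECM infinitive — the infinitival complement of an ECM verb is not a scope island, so *each playwright* can raise into the matrix clause.
No island intervenes, so both surface and inverse scope are derivable.
Both orderings are possible: *two biologists* > *each playwright* and *each playwright* > *two biologists*.

Yes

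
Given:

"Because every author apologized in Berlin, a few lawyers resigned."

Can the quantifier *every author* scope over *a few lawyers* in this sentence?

No

Structurally, *every author* is inside the adjunct clause *because every author apologized in Berlin*.
Scope out of an adjunct clause is unavailable: QR respects the adjunct-island constraint.
The ordering *every author* > *a few lawyers* is therefore underivable.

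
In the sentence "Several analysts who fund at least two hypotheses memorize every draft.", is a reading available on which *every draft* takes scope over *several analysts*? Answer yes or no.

*every draft* is a matrix argument; only *several analysts* is modified by the relative clause *who fund at least two hypotheses*, so the RC island is irrelevant to the target quantifier.
Since no island is crossed, the inverse ordering is licensed alongside surface scope.
So *every draft* > *several analysts* is among the available readings.

Yes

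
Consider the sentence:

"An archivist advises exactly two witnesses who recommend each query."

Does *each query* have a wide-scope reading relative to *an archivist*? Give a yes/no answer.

The DP *each query* is contained in the relative clause *who recommend each query* modifying *exactly two witnesses*.
A relative clause is a scope island — quantifier raising cannot cross its boundary.
So *each query* cannot raise high enough to outscope *an archivist*; only the surface ordering *an archivist* > *each query* is available.

No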